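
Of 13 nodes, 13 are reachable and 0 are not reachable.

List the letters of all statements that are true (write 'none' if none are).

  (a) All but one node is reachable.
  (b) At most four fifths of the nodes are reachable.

none

|A| = 13, |A ∩ B| = 13, |A ∖ B| = 0.
(a) |A ∖ B| = 1: fails.
(b) |A ∩ B| / |A| ≤ 4/5: fails.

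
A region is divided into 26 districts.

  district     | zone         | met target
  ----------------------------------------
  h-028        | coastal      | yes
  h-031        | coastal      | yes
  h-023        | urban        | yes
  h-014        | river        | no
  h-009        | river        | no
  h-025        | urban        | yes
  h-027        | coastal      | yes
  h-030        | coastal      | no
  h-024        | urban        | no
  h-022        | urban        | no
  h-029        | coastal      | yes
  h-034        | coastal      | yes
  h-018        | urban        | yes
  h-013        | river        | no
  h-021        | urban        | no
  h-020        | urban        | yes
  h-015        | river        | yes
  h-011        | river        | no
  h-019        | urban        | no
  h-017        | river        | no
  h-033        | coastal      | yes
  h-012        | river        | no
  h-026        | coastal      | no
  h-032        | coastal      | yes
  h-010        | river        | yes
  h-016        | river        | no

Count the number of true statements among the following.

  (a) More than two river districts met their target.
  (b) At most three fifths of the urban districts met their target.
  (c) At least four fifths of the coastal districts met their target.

(a) river: |A| = 9, |A ∩ B| = 2; needs |A ∩ B| > 2 — false.
(b) urban: |A| = 8, |A ∩ B| = 4; needs |A ∩ B| / |A| ≤ 3/5 — true.
(c) coastal: |A| = 9, |A ∩ B| = 7; needs |A ∩ B| / |A| ≥ 4/5 — false.

1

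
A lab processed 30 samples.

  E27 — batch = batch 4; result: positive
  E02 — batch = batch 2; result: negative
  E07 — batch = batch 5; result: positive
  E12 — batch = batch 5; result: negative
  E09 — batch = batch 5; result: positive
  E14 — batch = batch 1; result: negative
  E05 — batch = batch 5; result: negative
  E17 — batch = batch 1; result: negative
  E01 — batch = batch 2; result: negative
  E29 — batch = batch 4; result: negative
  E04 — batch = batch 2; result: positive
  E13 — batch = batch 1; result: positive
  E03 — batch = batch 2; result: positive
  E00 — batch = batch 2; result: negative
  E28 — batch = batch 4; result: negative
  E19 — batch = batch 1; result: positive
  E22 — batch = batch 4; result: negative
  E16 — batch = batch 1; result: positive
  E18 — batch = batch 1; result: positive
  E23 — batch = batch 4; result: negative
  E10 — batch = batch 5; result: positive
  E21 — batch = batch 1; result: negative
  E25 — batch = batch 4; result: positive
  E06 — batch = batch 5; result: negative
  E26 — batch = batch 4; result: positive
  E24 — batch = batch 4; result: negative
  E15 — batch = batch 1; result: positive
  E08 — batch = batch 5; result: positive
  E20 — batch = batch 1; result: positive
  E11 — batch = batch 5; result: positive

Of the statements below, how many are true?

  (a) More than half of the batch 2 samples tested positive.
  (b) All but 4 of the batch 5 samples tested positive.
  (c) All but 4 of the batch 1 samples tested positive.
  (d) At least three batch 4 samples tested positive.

1

(a) batch 2: |A| = 5, |A ∩ B| = 2; needs |A ∩ B| > |A ∖ B| — false.
(b) batch 5: |A| = 8, |A ∩ B| = 5; needs |A ∖ B| = 4 — false.
(c) batch 1: |A| = 9, |A ∩ B| = 6; needs |A ∖ B| = 4 — false.
(d) batch 4: |A| = 8, |A ∩ B| = 3; needs |A ∩ B| ≥ 3 — true.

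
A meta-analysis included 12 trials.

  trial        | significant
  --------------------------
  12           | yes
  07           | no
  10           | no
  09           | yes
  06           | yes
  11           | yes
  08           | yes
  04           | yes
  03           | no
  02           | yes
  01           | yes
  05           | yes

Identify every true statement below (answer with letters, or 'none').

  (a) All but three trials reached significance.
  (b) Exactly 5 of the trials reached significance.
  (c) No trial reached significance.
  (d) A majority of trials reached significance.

(a), (d)

|A| = 12, |A ∩ B| = 9, |A ∖ B| = 3.
(a) |A ∖ B| = 3: holds.
(b) |A ∩ B| = 5: fails.
(c) A ∩ B = ∅ (|A ∩ B| = 0): fails.
(d) |A ∩ B| > |A ∖ B|: holds.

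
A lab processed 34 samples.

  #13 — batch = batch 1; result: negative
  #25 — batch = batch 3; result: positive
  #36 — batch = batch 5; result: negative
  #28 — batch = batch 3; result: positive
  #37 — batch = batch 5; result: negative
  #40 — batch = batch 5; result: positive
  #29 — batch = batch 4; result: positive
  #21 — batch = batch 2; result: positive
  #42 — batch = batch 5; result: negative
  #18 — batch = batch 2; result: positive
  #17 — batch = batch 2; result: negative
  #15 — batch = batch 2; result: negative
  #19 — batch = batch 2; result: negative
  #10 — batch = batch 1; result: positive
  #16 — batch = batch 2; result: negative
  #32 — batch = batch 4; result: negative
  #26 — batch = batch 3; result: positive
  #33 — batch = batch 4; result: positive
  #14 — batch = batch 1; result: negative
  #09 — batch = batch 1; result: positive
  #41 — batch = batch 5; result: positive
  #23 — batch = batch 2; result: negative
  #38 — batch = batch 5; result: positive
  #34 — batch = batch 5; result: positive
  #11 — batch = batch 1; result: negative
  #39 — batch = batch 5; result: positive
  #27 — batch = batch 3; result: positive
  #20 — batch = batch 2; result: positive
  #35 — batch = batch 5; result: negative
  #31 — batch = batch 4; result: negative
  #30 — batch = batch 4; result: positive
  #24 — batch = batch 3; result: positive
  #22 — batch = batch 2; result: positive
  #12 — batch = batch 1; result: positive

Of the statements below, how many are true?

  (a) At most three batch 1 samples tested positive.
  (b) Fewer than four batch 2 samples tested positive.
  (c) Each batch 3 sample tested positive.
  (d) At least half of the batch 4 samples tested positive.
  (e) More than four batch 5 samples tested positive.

4

(a) batch 1: |A| = 6, |A ∩ B| = 3; needs |A ∩ B| ≤ 3 — true.
(b) batch 2: |A| = 9, |A ∩ B| = 4; needs |A ∩ B| < 4 — false.
(c) batch 3: |A| = 5, |A ∩ B| = 5; needs A ⊆ B, i.e. every element of A is in B (|A ∖ B| = 0) — true.
(d) batch 4: |A| = 5, |A ∩ B| = 3; needs |A ∩ B| ≥ |A ∖ B| — true.
(e) batch 5: |A| = 9, |A ∩ B| = 5; needs |A ∩ B| > 4 — true.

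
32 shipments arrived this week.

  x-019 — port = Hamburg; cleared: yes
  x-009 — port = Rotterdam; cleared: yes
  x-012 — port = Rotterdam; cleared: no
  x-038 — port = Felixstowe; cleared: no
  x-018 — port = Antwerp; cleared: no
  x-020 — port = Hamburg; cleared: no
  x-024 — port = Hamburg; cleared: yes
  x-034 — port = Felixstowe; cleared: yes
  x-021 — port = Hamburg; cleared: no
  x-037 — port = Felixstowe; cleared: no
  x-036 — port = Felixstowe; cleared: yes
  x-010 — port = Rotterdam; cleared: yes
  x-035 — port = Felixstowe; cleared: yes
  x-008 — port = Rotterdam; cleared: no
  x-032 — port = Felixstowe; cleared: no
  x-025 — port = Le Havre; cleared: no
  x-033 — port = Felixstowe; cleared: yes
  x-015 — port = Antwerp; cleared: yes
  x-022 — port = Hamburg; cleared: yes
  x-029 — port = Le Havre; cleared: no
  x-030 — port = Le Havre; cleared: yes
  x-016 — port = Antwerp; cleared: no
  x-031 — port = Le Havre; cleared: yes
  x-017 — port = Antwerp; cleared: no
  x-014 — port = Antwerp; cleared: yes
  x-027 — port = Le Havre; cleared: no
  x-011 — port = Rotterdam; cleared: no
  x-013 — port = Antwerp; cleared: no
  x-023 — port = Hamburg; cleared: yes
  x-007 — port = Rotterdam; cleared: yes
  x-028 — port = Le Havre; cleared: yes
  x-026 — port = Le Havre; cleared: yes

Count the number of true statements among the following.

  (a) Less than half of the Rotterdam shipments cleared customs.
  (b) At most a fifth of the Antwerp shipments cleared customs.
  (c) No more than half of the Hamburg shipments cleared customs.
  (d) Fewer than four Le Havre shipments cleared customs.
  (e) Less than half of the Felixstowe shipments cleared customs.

0

(a) Rotterdam: |A| = 6, |A ∩ B| = 3; needs |A ∩ B| < |A ∖ B| — false.
(b) Antwerp: |A| = 6, |A ∩ B| = 2; needs |A ∩ B| / |A| ≤ 1/5 — false.
(c) Hamburg: |A| = 6, |A ∩ B| = 4; needs |A ∩ B| ≤ |A ∖ B| — false.
(d) Le Havre: |A| = 7, |A ∩ B| = 4; needs |A ∩ B| < 4 — false.
(e) Felixstowe: |A| = 7, |A ∩ B| = 4; needs |A ∩ B| < |A ∖ B| — false.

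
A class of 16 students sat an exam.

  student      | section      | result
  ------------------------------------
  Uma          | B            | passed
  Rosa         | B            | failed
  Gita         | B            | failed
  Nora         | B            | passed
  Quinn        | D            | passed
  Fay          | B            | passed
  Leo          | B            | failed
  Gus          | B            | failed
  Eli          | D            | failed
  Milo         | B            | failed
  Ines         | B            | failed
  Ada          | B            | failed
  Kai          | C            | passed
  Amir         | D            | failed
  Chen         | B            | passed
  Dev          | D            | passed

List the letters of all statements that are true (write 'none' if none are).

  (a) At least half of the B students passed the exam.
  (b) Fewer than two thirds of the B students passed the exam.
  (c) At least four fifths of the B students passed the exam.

(b)

|A| = 11, |A ∩ B| = 4, |A ∖ B| = 7.
(a) |A ∩ B| ≥ |A ∖ B|: fails.
(b) |A ∩ B| / |A| < 2/3: holds.
(c) |A ∩ B| / |A| ≥ 4/5: fails.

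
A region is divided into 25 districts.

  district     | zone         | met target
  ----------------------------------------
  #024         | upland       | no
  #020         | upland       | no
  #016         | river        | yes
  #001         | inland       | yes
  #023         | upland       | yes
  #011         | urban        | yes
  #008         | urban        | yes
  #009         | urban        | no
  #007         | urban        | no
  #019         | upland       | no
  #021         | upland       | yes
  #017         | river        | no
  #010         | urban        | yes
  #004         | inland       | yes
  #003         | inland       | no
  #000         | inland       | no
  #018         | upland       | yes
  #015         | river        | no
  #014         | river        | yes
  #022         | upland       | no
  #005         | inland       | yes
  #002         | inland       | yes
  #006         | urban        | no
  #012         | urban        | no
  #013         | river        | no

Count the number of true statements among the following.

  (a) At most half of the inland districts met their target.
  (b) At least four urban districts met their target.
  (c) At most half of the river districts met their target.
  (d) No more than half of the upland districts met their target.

2

(a) inland: |A| = 6, |A ∩ B| = 4; needs |A ∩ B| ≤ |A ∖ B| — false.
(b) urban: |A| = 7, |A ∩ B| = 3; needs |A ∩ B| ≥ 4 — false.
(c) river: |A| = 5, |A ∩ B| = 2; needs |A ∩ B| ≤ |A ∖ B| — true.
(d) upland: |A| = 7, |A ∩ B| = 3; needs |A ∩ B| ≤ |A ∖ B| — true.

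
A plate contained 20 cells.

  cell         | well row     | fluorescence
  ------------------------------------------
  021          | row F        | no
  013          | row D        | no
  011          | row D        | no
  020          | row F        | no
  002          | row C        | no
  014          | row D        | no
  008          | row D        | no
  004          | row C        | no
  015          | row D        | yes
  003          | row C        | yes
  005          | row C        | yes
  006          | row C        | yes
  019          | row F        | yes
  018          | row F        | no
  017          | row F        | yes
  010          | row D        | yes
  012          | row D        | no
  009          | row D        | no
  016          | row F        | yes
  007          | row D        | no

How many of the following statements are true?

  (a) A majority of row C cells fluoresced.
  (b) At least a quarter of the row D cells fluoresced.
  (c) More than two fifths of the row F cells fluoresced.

2

(a) row C: |A| = 5, |A ∩ B| = 3; needs |A ∩ B| > |A ∖ B| — true.
(b) row D: |A| = 9, |A ∩ B| = 2; needs |A ∩ B| / |A| ≥ 1/4 — false.
(c) row F: |A| = 6, |A ∩ B| = 3; needs |A ∩ B| / |A| > 2/5 — true.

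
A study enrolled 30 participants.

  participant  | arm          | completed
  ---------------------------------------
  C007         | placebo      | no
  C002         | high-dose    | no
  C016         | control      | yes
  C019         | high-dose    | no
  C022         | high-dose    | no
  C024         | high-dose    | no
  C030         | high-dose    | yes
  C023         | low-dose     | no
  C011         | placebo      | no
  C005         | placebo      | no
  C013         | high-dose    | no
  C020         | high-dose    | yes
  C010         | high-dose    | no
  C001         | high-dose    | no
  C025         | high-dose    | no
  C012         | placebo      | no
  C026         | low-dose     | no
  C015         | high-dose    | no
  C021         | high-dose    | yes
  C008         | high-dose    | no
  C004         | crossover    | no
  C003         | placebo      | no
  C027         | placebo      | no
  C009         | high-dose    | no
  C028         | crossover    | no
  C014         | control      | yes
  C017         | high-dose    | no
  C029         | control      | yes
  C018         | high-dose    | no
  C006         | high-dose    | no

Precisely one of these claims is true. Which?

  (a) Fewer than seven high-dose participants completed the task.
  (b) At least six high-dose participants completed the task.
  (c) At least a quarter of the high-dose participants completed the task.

(a)

|A| = 17, |A ∩ B| = 3, |A ∖ B| = 14.
(a) requires |A ∩ B| < 7: true.
(b) requires |A ∩ B| ≥ 6: false.
(c) requires |A ∩ B| / |A| ≥ 1/4: false.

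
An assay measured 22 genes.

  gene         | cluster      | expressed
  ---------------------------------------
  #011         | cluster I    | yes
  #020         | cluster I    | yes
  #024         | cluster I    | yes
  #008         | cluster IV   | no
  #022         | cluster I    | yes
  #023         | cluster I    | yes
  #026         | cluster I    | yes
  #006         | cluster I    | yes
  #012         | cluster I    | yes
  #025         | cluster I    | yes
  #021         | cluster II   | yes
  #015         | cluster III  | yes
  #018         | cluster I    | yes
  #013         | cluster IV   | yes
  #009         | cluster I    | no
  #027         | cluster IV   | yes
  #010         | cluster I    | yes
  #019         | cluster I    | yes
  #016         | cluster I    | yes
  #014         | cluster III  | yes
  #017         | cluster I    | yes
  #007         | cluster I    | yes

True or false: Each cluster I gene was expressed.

The determiner here denotes the relation: A ⊆ B, i.e. every element of A is in B (|A ∖ B| = 0).
|A| = 16, |A ∩ B| = 15, |A ∖ B| = 1.
So the statement is false.

False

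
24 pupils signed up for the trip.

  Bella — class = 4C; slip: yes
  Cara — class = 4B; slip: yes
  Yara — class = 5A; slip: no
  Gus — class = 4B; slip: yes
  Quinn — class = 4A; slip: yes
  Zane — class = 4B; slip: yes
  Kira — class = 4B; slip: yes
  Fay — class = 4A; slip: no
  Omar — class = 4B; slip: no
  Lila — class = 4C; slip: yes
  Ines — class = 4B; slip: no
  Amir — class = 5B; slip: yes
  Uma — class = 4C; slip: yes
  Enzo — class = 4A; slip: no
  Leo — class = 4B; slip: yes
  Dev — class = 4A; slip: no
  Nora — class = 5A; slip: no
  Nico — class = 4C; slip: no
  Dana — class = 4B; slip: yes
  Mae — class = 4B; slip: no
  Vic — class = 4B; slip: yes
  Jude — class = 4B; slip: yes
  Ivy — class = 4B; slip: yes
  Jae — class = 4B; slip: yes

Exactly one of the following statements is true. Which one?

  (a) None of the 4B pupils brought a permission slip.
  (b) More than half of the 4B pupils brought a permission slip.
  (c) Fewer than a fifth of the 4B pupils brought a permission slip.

(b)

|A| = 13, |A ∩ B| = 10, |A ∖ B| = 3.
(a) requires A ∩ B = ∅ (|A ∩ B| = 0): false.
(b) requires |A ∩ B| > |A ∖ B|: true.
(c) requires |A ∩ B| / |A| < 1/5: false.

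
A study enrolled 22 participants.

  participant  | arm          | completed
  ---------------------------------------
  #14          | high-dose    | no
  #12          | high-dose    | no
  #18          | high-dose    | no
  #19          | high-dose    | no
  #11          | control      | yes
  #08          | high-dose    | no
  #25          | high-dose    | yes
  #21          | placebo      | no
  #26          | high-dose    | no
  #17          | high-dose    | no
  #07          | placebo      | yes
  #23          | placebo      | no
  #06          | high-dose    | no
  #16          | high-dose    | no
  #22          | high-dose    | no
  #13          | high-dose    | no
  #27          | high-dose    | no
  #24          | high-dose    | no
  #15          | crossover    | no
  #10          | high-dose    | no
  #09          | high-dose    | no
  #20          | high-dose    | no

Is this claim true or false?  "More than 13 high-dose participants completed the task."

Truth condition: |A ∩ B| > 13.
|A| = 17, |A ∩ B| = 1, |A ∖ B| = 16.
|A ∩ B| = 1, so the statement is false.

False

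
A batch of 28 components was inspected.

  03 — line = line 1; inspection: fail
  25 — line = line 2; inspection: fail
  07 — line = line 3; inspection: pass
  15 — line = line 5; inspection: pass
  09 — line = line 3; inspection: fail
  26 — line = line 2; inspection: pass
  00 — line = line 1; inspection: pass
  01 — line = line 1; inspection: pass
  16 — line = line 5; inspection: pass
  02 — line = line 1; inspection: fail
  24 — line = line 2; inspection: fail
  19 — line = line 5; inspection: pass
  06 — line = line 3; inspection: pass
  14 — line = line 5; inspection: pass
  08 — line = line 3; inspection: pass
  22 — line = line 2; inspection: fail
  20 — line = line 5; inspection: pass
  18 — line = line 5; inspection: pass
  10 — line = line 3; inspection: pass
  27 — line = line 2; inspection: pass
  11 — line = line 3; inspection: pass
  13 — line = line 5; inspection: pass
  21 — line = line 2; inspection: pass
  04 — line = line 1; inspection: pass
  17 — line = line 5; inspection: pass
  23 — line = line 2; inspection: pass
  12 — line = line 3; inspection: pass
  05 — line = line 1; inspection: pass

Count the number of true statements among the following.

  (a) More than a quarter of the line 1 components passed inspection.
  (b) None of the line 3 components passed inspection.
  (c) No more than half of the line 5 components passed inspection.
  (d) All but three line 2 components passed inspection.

2

(a) line 1: |A| = 6, |A ∩ B| = 4; needs |A ∩ B| / |A| > 1/4 — true.
(b) line 3: |A| = 7, |A ∩ B| = 6; needs A ∩ B = ∅ (|A ∩ B| = 0) — false.
(c) line 5: |A| = 8, |A ∩ B| = 8; needs |A ∩ B| ≤ |A ∖ B| — false.
(d) line 2: |A| = 7, |A ∩ B| = 4; needs |A ∖ B| = 3 — true.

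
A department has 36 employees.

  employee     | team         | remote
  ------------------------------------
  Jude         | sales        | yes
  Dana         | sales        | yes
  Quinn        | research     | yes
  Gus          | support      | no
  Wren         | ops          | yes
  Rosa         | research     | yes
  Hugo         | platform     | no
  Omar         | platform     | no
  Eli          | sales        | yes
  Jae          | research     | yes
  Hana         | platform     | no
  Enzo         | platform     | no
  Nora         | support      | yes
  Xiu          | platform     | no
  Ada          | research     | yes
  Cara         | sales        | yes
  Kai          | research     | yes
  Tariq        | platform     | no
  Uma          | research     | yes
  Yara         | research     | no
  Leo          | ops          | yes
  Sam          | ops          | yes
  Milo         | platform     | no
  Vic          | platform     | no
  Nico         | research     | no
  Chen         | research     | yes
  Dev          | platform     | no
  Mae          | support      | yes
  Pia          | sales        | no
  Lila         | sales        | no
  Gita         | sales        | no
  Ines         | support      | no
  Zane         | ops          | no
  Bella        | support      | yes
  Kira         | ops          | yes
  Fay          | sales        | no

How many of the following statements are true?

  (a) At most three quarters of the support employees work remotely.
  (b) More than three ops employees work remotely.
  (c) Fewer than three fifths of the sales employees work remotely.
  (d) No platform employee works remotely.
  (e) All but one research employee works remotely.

(a) support: |A| = 5, |A ∩ B| = 3; needs |A ∩ B| / |A| ≤ 3/4 — true.
(b) ops: |A| = 5, |A ∩ B| = 4; needs |A ∩ B| > 3 — true.
(c) sales: |A| = 8, |A ∩ B| = 4; needs |A ∩ B| / |A| < 3/5 — true.
(d) platform: |A| = 9, |A ∩ B| = 0; needs A ∩ B = ∅ (|A ∩ B| = 0) — true.
(e) research: |A| = 9, |A ∩ B| = 7; needs |A ∖ B| = 1 — false.

4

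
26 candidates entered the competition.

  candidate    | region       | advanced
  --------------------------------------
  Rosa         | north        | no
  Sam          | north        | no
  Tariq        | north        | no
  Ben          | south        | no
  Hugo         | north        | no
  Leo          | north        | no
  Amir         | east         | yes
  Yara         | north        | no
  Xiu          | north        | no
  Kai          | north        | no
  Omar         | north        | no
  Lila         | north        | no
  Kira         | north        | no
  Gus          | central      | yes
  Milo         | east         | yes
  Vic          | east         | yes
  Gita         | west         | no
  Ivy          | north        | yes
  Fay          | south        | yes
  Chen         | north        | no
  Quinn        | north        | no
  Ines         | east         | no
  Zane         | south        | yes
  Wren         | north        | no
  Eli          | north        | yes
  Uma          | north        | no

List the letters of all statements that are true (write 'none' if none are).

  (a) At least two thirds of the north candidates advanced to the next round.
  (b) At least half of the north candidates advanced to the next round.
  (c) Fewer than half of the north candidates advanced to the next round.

|A| = 17, |A ∩ B| = 2, |A ∖ B| = 15.
(a) |A ∩ B| / |A| ≥ 2/3: fails.
(b) |A ∩ B| ≥ |A ∖ B|: fails.
(c) |A ∩ B| < |A ∖ B|: holds.

(c)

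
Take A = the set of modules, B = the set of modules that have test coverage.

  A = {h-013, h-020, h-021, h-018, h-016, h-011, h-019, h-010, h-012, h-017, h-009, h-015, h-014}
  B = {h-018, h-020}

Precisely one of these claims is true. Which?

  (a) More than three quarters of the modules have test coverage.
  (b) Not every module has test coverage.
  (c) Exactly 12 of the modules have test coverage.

(b)

|A| = 13, |A ∩ B| = 2, |A ∖ B| = 11.
(a) requires |A ∩ B| / |A| > 3/4: false.
(b) requires A ⊄ B (|A ∖ B| ≥ 1): true.
(c) requires |A ∩ B| = 12: false.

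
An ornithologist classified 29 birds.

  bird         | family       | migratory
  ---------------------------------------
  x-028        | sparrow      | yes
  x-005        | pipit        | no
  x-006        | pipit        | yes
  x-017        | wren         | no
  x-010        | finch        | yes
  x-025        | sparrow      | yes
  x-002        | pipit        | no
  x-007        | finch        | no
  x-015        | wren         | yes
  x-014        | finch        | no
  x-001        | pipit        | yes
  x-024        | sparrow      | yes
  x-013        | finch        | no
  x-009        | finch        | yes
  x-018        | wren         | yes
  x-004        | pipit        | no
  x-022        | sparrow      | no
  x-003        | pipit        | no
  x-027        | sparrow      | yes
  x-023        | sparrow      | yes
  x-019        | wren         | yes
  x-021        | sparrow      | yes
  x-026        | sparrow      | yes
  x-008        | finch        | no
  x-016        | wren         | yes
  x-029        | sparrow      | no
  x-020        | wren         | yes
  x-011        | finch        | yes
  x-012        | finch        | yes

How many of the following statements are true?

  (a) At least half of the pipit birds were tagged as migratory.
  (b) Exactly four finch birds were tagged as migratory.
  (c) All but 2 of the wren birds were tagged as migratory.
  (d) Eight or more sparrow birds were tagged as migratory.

(a) pipit: |A| = 6, |A ∩ B| = 2; needs |A ∩ B| ≥ |A ∖ B| — false.
(b) finch: |A| = 8, |A ∩ B| = 4; needs |A ∩ B| = 4 — true.
(c) wren: |A| = 6, |A ∩ B| = 5; needs |A ∖ B| = 2 — false.
(d) sparrow: |A| = 9, |A ∩ B| = 7; needs |A ∩ B| ≥ 8 — false.

1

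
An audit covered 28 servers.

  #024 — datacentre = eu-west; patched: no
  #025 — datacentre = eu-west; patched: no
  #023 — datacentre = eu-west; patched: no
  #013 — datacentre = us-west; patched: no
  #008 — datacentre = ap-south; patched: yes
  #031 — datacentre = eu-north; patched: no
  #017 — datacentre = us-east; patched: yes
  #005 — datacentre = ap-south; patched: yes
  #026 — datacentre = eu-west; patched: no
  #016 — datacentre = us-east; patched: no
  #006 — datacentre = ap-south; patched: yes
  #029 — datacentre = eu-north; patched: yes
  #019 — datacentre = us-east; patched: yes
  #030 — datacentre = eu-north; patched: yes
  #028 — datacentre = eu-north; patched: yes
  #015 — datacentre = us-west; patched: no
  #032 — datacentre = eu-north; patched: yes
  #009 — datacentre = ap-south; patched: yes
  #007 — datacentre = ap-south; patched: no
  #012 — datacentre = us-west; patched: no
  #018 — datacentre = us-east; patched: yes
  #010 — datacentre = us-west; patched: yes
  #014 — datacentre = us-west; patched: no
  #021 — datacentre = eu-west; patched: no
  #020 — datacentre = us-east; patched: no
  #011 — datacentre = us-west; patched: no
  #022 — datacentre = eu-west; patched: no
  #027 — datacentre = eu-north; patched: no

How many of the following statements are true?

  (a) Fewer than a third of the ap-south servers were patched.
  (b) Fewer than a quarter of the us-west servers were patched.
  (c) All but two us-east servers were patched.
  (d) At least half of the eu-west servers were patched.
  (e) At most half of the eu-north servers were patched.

2

(a) ap-south: |A| = 5, |A ∩ B| = 4; needs |A ∩ B| / |A| < 1/3 — false.
(b) us-west: |A| = 6, |A ∩ B| = 1; needs |A ∩ B| / |A| < 1/4 — true.
(c) us-east: |A| = 5, |A ∩ B| = 3; needs |A ∖ B| = 2 — true.
(d) eu-west: |A| = 6, |A ∩ B| = 0; needs |A ∩ B| ≥ |A ∖ B| — false.
(e) eu-north: |A| = 6, |A ∩ B| = 4; needs |A ∩ B| ≤ |A ∖ B| — false.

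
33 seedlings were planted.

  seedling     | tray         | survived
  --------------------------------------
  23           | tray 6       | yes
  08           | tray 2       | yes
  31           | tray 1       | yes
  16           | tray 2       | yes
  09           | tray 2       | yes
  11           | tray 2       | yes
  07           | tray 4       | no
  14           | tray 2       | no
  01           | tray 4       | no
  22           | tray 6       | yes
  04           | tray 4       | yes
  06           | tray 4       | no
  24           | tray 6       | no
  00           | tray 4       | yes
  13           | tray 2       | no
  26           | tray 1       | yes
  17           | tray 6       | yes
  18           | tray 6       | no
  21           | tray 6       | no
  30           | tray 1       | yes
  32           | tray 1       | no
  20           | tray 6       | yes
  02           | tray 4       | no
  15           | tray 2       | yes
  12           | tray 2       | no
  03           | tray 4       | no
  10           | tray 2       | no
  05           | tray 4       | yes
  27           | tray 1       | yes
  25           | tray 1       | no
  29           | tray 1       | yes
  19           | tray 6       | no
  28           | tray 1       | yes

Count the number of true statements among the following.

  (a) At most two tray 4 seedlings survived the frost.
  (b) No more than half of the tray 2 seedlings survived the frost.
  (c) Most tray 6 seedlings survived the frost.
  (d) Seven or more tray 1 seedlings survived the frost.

0

(a) tray 4: |A| = 8, |A ∩ B| = 3; needs |A ∩ B| ≤ 2 — false.
(b) tray 2: |A| = 9, |A ∩ B| = 5; needs |A ∩ B| ≤ |A ∖ B| — false.
(c) tray 6: |A| = 8, |A ∩ B| = 4; needs |A ∩ B| > |A ∖ B| — false.
(d) tray 1: |A| = 8, |A ∩ B| = 6; needs |A ∩ B| ≥ 7 — false.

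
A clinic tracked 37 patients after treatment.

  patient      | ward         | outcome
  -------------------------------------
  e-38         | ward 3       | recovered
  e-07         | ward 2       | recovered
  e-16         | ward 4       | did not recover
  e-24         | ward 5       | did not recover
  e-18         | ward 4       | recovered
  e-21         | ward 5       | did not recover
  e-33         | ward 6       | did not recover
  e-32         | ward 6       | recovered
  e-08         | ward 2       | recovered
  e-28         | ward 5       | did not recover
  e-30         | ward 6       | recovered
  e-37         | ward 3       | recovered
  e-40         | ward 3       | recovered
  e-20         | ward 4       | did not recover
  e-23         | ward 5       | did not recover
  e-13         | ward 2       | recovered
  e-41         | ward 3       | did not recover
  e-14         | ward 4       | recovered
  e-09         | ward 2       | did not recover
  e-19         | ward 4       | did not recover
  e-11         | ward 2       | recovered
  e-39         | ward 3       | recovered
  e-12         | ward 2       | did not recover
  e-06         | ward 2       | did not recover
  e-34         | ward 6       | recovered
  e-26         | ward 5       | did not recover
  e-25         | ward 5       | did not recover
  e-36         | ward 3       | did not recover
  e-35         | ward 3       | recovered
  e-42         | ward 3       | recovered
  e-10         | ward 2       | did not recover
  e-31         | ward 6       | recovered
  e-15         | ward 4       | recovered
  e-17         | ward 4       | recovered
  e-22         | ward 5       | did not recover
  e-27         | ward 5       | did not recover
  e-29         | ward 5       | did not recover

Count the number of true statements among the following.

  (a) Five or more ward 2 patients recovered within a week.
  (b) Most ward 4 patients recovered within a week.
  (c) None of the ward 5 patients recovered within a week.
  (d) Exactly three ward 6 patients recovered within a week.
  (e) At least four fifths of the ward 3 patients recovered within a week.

2

(a) ward 2: |A| = 8, |A ∩ B| = 4; needs |A ∩ B| ≥ 5 — false.
(b) ward 4: |A| = 7, |A ∩ B| = 4; needs |A ∩ B| > |A ∖ B| — true.
(c) ward 5: |A| = 9, |A ∩ B| = 0; needs A ∩ B = ∅ (|A ∩ B| = 0) — true.
(d) ward 6: |A| = 5, |A ∩ B| = 4; needs |A ∩ B| = 3 — false.
(e) ward 3: |A| = 8, |A ∩ B| = 6; needs |A ∩ B| / |A| ≥ 4/5 — false.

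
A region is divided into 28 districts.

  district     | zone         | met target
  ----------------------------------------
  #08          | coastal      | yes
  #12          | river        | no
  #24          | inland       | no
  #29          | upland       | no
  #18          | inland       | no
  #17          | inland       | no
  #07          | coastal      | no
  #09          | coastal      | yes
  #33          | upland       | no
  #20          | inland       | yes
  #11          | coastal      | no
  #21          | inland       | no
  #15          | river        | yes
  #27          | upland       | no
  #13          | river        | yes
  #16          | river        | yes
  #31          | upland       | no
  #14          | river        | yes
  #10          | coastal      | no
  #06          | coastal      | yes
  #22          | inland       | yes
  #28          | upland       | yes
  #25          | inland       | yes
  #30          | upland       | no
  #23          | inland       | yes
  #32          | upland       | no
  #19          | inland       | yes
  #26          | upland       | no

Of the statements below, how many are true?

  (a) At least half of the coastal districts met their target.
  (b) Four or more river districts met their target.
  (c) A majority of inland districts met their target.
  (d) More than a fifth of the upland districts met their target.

3

(a) coastal: |A| = 6, |A ∩ B| = 3; needs |A ∩ B| ≥ |A ∖ B| — true.
(b) river: |A| = 5, |A ∩ B| = 4; needs |A ∩ B| ≥ 4 — true.
(c) inland: |A| = 9, |A ∩ B| = 5; needs |A ∩ B| > |A ∖ B| — true.
(d) upland: |A| = 8, |A ∩ B| = 1; needs |A ∩ B| / |A| > 1/5 — false.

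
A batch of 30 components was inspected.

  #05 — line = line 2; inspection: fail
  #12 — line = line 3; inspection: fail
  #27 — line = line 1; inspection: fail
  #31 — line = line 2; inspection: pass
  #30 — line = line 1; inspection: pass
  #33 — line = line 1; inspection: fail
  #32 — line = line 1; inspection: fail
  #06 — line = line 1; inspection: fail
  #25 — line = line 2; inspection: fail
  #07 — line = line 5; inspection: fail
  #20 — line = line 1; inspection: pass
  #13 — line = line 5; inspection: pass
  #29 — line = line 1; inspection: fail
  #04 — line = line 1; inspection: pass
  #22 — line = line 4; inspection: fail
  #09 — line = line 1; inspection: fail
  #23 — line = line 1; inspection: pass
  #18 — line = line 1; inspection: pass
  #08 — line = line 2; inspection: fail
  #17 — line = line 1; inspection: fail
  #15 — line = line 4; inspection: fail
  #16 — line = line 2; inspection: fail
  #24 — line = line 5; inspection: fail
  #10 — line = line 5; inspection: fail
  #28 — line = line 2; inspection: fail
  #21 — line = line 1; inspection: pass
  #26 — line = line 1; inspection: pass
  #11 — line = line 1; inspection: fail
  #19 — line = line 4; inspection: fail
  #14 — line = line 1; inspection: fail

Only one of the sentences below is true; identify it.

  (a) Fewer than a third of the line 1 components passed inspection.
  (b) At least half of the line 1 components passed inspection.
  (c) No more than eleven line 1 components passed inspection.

|A| = 16, |A ∩ B| = 7, |A ∖ B| = 9.
(a) requires |A ∩ B| / |A| < 1/3: false.
(b) requires |A ∩ B| ≥ |A ∖ B|: false.
(c) requires |A ∩ B| ≤ 11: true.

(c)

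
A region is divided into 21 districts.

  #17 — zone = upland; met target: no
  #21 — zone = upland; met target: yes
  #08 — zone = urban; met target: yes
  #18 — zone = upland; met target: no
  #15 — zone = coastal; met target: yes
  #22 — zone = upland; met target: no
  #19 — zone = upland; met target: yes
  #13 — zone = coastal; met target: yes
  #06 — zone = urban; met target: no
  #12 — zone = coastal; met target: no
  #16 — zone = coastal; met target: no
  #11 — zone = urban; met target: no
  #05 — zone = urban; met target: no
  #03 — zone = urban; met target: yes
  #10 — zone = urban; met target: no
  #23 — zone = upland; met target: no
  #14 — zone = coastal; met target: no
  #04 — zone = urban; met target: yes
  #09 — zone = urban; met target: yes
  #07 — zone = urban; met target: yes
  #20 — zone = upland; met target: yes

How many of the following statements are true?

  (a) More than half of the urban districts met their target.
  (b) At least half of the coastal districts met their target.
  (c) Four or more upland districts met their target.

(a) urban: |A| = 9, |A ∩ B| = 5; needs |A ∩ B| > |A ∖ B| — true.
(b) coastal: |A| = 5, |A ∩ B| = 2; needs |A ∩ B| ≥ |A ∖ B| — false.
(c) upland: |A| = 7, |A ∩ B| = 3; needs |A ∩ B| ≥ 4 — false.

1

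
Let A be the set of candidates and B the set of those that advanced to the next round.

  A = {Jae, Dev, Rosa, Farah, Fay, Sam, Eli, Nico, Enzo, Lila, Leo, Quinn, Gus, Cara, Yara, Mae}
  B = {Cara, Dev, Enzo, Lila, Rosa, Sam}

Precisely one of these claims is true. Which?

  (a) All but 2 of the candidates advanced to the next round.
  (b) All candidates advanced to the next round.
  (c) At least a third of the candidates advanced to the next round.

(c)

|A| = 16, |A ∩ B| = 6, |A ∖ B| = 10.
(a) requires |A ∖ B| = 2: false.
(b) requires A ⊆ B, i.e. every element of A is in B (|A ∖ B| = 0): false.
(c) requires |A ∩ B| / |A| ≥ 1/3: true.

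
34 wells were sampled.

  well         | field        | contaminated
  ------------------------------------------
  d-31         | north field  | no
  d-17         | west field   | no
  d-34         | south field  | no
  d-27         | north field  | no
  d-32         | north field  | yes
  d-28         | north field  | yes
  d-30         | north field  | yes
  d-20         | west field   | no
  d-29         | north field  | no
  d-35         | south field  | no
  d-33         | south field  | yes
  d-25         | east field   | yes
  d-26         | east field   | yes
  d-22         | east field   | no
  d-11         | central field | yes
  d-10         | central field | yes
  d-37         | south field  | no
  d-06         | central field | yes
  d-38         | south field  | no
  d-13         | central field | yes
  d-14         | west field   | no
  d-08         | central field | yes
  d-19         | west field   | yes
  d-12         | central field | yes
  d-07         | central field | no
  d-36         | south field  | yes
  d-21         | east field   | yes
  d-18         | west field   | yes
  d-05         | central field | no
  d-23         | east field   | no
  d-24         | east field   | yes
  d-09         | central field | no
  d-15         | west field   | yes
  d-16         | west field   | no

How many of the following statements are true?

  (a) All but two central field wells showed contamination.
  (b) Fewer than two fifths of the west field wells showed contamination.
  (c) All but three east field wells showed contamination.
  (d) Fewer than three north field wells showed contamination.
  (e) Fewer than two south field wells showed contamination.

(a) central field: |A| = 9, |A ∩ B| = 6; needs |A ∖ B| = 2 — false.
(b) west field: |A| = 7, |A ∩ B| = 3; needs |A ∩ B| / |A| < 2/5 — false.
(c) east field: |A| = 6, |A ∩ B| = 4; needs |A ∖ B| = 3 — false.
(d) north field: |A| = 6, |A ∩ B| = 3; needs |A ∩ B| < 3 — false.
(e) south field: |A| = 6, |A ∩ B| = 2; needs |A ∩ B| < 2 — false.

0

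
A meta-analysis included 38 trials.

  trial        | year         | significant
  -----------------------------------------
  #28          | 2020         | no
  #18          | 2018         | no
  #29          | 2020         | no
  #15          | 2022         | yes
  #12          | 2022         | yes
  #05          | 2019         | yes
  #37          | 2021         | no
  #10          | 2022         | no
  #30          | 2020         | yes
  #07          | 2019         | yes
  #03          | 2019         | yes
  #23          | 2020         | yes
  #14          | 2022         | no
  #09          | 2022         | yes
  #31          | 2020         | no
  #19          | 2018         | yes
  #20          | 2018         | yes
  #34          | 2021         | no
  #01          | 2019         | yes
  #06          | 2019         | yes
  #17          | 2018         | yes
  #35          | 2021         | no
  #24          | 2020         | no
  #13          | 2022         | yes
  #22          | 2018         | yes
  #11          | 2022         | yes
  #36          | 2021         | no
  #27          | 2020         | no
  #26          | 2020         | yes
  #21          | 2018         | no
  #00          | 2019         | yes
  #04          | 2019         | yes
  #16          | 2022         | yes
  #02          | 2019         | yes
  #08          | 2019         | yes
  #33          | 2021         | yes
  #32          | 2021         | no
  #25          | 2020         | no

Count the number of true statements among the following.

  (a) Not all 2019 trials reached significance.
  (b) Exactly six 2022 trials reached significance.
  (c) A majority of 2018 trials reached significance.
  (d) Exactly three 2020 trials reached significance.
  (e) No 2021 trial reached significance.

(a) 2019: |A| = 9, |A ∩ B| = 9; needs A ⊄ B (|A ∖ B| ≥ 1) — false.
(b) 2022: |A| = 8, |A ∩ B| = 6; needs |A ∩ B| = 6 — true.
(c) 2018: |A| = 6, |A ∩ B| = 4; needs |A ∩ B| > |A ∖ B| — true.
(d) 2020: |A| = 9, |A ∩ B| = 3; needs |A ∩ B| = 3 — true.
(e) 2021: |A| = 6, |A ∩ B| = 1; needs A ∩ B = ∅ (|A ∩ B| = 0) — false.

3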